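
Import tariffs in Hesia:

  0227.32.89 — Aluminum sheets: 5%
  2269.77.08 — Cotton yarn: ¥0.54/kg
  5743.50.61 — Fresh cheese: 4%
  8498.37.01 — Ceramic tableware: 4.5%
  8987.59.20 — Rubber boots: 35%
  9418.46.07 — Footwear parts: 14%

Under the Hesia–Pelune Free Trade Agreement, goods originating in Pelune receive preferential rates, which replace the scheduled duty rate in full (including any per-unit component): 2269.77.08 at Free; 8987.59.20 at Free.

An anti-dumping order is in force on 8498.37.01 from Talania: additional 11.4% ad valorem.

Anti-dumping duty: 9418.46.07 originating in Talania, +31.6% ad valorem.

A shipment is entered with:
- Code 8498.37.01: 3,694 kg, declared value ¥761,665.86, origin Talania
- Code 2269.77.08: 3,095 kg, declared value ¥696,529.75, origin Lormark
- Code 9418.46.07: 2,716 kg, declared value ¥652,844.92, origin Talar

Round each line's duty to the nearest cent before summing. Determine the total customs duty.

Line 1 (8498.37.01, Talania, 3,694 kg, ¥761,665.86):
Base rate for 8498.37.01 is 4.5%.
Additional duty on 8498.37.01 from Talania: +11.4%. Applied ad valorem rate: 4.5% + 11.4% = 15.9%.
Duty = ¥761,665.86 × 15.9% = ¥121,104.87.
Line 2 (2269.77.08, Lormark, 3,095 kg, ¥696,529.75):
Base rate for 2269.77.08 is ¥0.54/kg.
2269.77.08 has an FTA preferential rate, but origin Lormark is not Pelune; base rate stands.
Duty = 3,095 × ¥0.54 = ¥1,671.30.
Line 3 (9418.46.07, Talar, 2,716 kg, ¥652,844.92):
Base rate for 9418.46.07 is 14%.
The additional-duty order on 9418.46.07 targets Talania, not Talar; it does not apply.
Duty = ¥652,844.92 × 14% = ¥91,398.29.
Total = ¥121,104.87 + ¥1,671.30 + ¥91,398.29 = ¥214,174.46.

¥214,174.46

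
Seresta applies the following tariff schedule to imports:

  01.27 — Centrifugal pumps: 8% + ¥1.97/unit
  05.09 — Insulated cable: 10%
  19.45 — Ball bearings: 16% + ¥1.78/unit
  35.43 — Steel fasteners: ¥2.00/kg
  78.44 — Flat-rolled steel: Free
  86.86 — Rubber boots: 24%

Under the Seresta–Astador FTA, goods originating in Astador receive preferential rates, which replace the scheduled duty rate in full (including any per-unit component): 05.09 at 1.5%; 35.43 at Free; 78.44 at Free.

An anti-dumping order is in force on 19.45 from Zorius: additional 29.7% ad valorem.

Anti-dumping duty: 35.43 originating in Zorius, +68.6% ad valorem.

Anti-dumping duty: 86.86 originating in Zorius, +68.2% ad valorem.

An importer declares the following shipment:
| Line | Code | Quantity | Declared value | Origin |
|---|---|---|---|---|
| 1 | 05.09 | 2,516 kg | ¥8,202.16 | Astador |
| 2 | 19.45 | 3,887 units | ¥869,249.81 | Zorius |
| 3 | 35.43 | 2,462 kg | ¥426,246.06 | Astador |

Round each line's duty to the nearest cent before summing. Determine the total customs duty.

¥404,289.05

Line 1 (05.09, Astador, 2,516 kg, ¥8,202.16):
Base rate for 05.09 is 10%.
Origin Astador qualifies under the Seresta–Astador agreement and 05.09 is covered: preferential rate 1.5% applies instead.
Duty = ¥8,202.16 × 1.5% = ¥123.03.
Line 2 (19.45, Zorius, 3,887 units, ¥869,249.81):
Base rate for 19.45 is 16% + ¥1.78/unit.
Additional duty on 19.45 from Zorius: +29.7%. Applied ad valorem rate: 16% + 29.7% = 45.7%.
Duty = ¥869,249.81 × 45.7% + 3,887 × ¥1.78 = ¥404,166.02.
Line 3 (35.43, Astador, 2,462 kg, ¥426,246.06):
Base rate for 35.43 is ¥2.00/kg.
Origin Astador qualifies under the Seresta–Astador agreement and 35.43 is covered: preferential rate Free applies instead.
The additional-duty order on 35.43 targets Zorius, not Astador; it does not apply.
Duty = ¥426,246.06 × 0% = ¥0.00.
Total = ¥123.03 + ¥404,166.02 + ¥0.00 = ¥404,289.05.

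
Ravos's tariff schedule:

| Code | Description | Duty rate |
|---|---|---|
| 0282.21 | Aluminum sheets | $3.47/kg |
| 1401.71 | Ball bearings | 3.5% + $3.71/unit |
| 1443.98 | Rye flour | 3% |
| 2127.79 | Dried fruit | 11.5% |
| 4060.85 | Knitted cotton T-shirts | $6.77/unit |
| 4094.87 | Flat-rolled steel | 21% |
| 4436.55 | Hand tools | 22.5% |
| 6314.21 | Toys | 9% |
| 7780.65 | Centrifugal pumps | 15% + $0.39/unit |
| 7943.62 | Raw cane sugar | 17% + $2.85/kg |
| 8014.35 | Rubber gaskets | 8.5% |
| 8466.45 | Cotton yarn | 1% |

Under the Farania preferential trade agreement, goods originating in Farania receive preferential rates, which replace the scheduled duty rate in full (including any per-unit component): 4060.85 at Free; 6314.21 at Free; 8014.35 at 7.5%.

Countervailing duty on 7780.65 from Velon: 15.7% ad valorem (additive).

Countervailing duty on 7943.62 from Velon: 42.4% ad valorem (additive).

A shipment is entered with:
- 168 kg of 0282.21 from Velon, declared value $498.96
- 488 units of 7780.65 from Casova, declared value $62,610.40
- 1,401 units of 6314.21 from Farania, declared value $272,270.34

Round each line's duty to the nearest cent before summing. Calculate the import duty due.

$10,164.84

Line 1 (0282.21, Velon, 168 kg, $498.96):
Base rate for 0282.21 is $3.47/kg.
Duty = 168 × $3.47 = $582.96.
Line 2 (7780.65, Casova, 488 units, $62,610.40):
Base rate for 7780.65 is 15% + $0.39/unit.
The additional-duty order on 7780.65 targets Velon, not Casova; it does not apply.
Duty = $62,610.40 × 15% + 488 × $0.39 = $9,581.88.
Line 3 (6314.21, Farania, 1,401 units, $272,270.34):
Base rate for 6314.21 is 9%.
Origin Farania qualifies under the Ravos–Farania agreement and 6314.21 is covered: preferential rate Free applies instead.
Duty = $272,270.34 × 0% = $0.00.
Total = $582.96 + $9,581.88 + $0.00 = $10,164.84.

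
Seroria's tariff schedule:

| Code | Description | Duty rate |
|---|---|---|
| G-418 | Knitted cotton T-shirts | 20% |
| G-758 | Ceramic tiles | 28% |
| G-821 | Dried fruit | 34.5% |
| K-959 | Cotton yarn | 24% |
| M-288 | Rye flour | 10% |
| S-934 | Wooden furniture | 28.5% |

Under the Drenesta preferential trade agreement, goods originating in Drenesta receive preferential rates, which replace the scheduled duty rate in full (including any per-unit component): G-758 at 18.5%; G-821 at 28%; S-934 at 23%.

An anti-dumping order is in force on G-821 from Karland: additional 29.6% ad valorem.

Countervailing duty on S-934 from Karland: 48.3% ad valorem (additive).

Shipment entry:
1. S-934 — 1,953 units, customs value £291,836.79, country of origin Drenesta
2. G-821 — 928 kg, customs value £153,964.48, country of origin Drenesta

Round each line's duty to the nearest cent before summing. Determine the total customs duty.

Line 1 (S-934, Drenesta, 1,953 units, £291,836.79):
Base rate for S-934 is 28.5%.
Origin Drenesta qualifies under the Seroria–Drenesta agreement and S-934 is covered: preferential rate 23% applies instead.
The additional-duty order on S-934 targets Karland, not Drenesta; it does not apply.
Duty = £291,836.79 × 23% = £67,122.46.
Line 2 (G-821, Drenesta, 928 kg, £153,964.48):
Base rate for G-821 is 34.5%.
Origin Drenesta qualifies under the Seroria–Drenesta agreement and G-821 is covered: preferential rate 28% applies instead.
The additional-duty order on G-821 targets Karland, not Drenesta; it does not apply.
Duty = £153,964.48 × 28% = £43,110.05.
Total = £67,122.46 + £43,110.05 = £110,232.51.

£110,232.51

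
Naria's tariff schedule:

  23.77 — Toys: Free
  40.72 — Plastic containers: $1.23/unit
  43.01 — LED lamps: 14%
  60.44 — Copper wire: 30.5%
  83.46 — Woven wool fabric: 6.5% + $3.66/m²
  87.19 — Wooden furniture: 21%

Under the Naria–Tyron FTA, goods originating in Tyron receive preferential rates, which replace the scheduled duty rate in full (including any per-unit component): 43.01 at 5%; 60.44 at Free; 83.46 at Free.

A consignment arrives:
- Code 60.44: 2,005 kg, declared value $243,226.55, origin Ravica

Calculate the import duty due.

$74,184.10

Line 1 (60.44, Ravica, 2,005 kg, $243,226.55):
Base rate for 60.44 is 30.5%.
60.44 has an FTA preferential rate, but origin Ravica is not Tyron; base rate stands.
Duty = $243,226.55 × 30.5% = $74,184.10.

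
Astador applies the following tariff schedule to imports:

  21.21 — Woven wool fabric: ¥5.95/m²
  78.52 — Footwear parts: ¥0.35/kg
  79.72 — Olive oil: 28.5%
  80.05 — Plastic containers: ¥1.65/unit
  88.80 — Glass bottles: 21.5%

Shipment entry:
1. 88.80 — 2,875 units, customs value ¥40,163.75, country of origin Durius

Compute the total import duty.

Line 1 (88.80, Durius, 2,875 units, ¥40,163.75):
Base rate for 88.80 is 21.5%.
Duty = ¥40,163.75 × 21.5% = ¥8,635.21.

¥8,635.21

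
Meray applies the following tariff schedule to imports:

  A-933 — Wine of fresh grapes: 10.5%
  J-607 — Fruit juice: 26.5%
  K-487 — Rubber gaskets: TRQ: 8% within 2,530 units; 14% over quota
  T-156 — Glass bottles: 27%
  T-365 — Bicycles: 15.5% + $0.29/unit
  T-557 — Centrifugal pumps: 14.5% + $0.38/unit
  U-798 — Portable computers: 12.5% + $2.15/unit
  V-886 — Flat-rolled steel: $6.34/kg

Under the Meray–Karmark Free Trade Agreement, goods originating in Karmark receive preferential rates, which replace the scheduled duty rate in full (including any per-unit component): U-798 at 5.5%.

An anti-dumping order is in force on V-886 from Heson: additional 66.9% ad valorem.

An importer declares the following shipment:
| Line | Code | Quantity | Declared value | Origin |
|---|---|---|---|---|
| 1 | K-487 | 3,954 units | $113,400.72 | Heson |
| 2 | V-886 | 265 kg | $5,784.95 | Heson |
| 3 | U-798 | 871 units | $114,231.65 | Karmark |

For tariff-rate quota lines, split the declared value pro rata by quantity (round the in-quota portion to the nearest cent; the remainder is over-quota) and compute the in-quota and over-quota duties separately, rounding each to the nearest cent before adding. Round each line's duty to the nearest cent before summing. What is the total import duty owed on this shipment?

Line 1 (K-487, Heson, 3,954 units, $113,400.72):
Code K-487 is under a tariff-rate quota (threshold 2,530 units). In-quota: 2,530 units at 8%; over-quota: 1,424 units at 14%.
Pro-rata value split: in-quota = $113,400.72 × 2,530/3,954 = $72,560.40; over-quota = $113,400.72 − $72,560.40 = $40,840.32.
In-quota duty = $72,560.40 × 8% = $5,804.83. Over-quota duty = $40,840.32 × 14% = $5,717.64.
Line duty = $5,804.83 + $5,717.64 = $11,522.47.
Line 2 (V-886, Heson, 265 kg, $5,784.95):
Base rate for V-886 is $6.34/kg.
Additional duty on V-886 from Heson: +66.9% ad valorem. Applied ad valorem rate = 66.9%.
Duty = $5,784.95 × 66.9% + 265 × $6.34 = $5,550.23.
Line 3 (U-798, Karmark, 871 units, $114,231.65):
Base rate for U-798 is 12.5% + $2.15/unit.
Origin Karmark qualifies under the Meray–Karmark agreement and U-798 is covered: preferential rate 5.5% applies instead.
Duty = $114,231.65 × 5.5% = $6,282.74.
Total = $11,522.47 + $5,550.23 + $6,282.74 = $23,355.44.

$23,355.44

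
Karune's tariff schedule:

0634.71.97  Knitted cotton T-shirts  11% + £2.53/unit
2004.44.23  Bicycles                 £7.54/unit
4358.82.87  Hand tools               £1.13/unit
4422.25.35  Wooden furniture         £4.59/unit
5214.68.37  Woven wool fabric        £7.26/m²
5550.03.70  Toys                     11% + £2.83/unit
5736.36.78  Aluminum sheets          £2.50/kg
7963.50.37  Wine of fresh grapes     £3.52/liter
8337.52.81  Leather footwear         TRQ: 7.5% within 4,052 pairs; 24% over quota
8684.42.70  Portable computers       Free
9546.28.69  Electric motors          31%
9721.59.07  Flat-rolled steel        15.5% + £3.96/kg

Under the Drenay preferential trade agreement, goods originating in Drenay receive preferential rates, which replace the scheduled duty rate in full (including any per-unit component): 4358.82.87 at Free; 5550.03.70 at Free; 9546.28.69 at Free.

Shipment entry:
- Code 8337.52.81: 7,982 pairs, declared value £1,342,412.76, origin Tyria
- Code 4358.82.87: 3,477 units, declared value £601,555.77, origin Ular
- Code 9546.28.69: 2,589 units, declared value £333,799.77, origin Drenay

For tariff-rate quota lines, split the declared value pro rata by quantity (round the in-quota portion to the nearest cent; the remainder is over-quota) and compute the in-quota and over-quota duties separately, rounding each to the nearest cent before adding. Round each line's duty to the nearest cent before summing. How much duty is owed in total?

Line 1 (8337.52.81, Tyria, 7,982 pairs, £1,342,412.76):
Code 8337.52.81 is under a tariff-rate quota (threshold 4,052 pairs). In-quota: 4,052 pairs at 7.5%; over-quota: 3,930 pairs at 24%.
Pro-rata value split: in-quota = £1,342,412.76 × 4,052/7,982 = £681,465.36; over-quota = £1,342,412.76 − £681,465.36 = £660,947.40.
In-quota duty = £681,465.36 × 7.5% = £51,109.90. Over-quota duty = £660,947.40 × 24% = £158,627.38.
Line duty = £51,109.90 + £158,627.38 = £209,737.28.
Line 2 (4358.82.87, Ular, 3,477 units, £601,555.77):
Base rate for 4358.82.87 is £1.13/unit.
4358.82.87 has an FTA preferential rate, but origin Ular is not Drenay; base rate stands.
Duty = 3,477 × £1.13 = £3,929.01.
Line 3 (9546.28.69, Drenay, 2,589 units, £333,799.77):
Base rate for 9546.28.69 is 31%.
Origin Drenay qualifies under the Karune–Drenay agreement and 9546.28.69 is covered: preferential rate Free applies instead.
Duty = £333,799.77 × 0% = £0.00.
Total = £209,737.28 + £3,929.01 + £0.00 = £213,666.29.

£213,666.29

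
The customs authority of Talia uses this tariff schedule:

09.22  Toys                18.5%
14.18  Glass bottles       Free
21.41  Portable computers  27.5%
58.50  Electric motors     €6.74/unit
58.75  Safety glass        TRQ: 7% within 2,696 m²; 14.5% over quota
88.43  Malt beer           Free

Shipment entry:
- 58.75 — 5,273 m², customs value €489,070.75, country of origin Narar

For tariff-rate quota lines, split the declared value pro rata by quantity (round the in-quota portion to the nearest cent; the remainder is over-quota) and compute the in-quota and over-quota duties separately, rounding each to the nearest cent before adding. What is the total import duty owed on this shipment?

Line 1 (58.75, Narar, 5,273 m², €489,070.75):
Code 58.75 is under a tariff-rate quota (threshold 2,696 m²). In-quota: 2,696 m² at 7%; over-quota: 2,577 m² at 14.5%.
Pro-rata value split: in-quota = €489,070.75 × 2,696/5,273 = €250,054.00; over-quota = €489,070.75 − €250,054.00 = €239,016.75.
In-quota duty = €250,054.00 × 7% = €17,503.78. Over-quota duty = €239,016.75 × 14.5% = €34,657.43.
Line duty = €17,503.78 + €34,657.43 = €52,161.21.

€52,161.21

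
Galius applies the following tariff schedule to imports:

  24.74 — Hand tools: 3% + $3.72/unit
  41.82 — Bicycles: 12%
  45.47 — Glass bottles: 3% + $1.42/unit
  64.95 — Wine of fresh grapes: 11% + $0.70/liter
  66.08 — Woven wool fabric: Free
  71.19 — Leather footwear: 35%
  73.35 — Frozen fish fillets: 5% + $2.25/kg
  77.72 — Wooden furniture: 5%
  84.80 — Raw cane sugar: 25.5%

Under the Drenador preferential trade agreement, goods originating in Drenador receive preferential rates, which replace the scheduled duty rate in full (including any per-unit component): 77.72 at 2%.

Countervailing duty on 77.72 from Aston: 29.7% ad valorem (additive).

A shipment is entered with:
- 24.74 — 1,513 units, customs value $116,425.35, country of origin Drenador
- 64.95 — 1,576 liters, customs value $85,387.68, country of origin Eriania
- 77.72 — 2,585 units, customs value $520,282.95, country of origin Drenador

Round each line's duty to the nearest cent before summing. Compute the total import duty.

$30,022.62

Line 1 (24.74, Drenador, 1,513 units, $116,425.35):
Base rate for 24.74 is 3% + $3.72/unit.
Origin Drenador is the FTA partner but 24.74 is not on the preference list; base rate stands.
Duty = $116,425.35 × 3% + 1,513 × $3.72 = $9,121.12.
Line 2 (64.95, Eriania, 1,576 liters, $85,387.68):
Base rate for 64.95 is 11% + $0.70/liter.
Duty = $85,387.68 × 11% + 1,576 × $0.70 = $10,495.84.
Line 3 (77.72, Drenador, 2,585 units, $520,282.95):
Base rate for 77.72 is 5%.
Origin Drenador qualifies under the Galius–Drenador agreement and 77.72 is covered: preferential rate 2% applies instead.
The additional-duty order on 77.72 targets Aston, not Drenador; it does not apply.
Duty = $520,282.95 × 2% = $10,405.66.
Total = $9,121.12 + $10,495.84 + $10,405.66 = $30,022.62.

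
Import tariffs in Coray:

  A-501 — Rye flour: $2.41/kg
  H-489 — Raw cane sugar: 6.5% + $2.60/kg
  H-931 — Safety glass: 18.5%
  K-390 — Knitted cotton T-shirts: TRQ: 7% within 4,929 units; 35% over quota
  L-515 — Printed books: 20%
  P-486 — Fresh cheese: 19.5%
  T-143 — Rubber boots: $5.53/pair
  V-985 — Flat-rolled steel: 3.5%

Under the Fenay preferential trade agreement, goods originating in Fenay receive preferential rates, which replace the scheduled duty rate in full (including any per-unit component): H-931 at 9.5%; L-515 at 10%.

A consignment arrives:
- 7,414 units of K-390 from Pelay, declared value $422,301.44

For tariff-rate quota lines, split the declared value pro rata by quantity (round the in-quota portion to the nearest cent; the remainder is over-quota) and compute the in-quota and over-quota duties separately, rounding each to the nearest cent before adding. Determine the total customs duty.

Line 1 (K-390, Pelay, 7,414 units, $422,301.44):
Code K-390 is under a tariff-rate quota (threshold 4,929 units). In-quota: 4,929 units at 7%; over-quota: 2,485 units at 35%.
Pro-rata value split: in-quota = $422,301.44 × 4,929/7,414 = $280,755.84; over-quota = $422,301.44 − $280,755.84 = $141,545.60.
In-quota duty = $280,755.84 × 7% = $19,652.91. Over-quota duty = $141,545.60 × 35% = $49,540.96.
Line duty = $19,652.91 + $49,540.96 = $69,193.87.

$69,193.87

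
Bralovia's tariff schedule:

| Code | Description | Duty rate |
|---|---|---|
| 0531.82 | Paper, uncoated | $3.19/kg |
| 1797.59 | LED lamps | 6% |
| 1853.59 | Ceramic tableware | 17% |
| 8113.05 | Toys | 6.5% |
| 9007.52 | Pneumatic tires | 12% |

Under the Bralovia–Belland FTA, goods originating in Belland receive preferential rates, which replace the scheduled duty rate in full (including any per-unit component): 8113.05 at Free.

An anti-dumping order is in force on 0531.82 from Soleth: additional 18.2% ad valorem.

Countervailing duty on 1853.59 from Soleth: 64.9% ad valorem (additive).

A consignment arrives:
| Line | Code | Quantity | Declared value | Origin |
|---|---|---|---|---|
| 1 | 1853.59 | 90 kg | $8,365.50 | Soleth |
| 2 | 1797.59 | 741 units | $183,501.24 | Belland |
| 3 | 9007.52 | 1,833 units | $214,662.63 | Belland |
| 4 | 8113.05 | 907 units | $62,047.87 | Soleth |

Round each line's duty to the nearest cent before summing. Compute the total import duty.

Line 1 (1853.59, Soleth, 90 kg, $8,365.50):
Base rate for 1853.59 is 17%.
Additional duty on 1853.59 from Soleth: +64.9%. Applied ad valorem rate: 17% + 64.9% = 81.9%.
Duty = $8,365.50 × 81.9% = $6,851.34.
Line 2 (1797.59, Belland, 741 units, $183,501.24):
Base rate for 1797.59 is 6%.
Origin Belland is the FTA partner but 1797.59 is not on the preference list; base rate stands.
Duty = $183,501.24 × 6% = $11,010.07.
Line 3 (9007.52, Belland, 1,833 units, $214,662.63):
Base rate for 9007.52 is 12%.
Origin Belland is the FTA partner but 9007.52 is not on the preference list; base rate stands.
Duty = $214,662.63 × 12% = $25,759.52.
Line 4 (8113.05, Soleth, 907 units, $62,047.87):
Base rate for 8113.05 is 6.5%.
8113.05 has an FTA preferential rate, but origin Soleth is not Belland; base rate stands.
Duty = $62,047.87 × 6.5% = $4,033.11.
Total = $6,851.34 + $11,010.07 + $25,759.52 + $4,033.11 = $47,654.04.

$47,654.04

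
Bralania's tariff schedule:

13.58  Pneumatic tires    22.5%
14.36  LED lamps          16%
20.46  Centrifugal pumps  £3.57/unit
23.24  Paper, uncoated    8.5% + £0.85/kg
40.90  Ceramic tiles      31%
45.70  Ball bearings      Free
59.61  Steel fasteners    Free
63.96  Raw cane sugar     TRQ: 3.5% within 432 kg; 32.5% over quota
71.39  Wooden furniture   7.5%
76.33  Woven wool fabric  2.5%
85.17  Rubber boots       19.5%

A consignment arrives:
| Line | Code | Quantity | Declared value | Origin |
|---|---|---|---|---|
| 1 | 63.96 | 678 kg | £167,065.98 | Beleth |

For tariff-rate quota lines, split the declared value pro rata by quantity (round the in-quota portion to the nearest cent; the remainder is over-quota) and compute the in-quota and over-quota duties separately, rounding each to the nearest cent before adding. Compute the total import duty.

Line 1 (63.96, Beleth, 678 kg, £167,065.98):
Code 63.96 is under a tariff-rate quota (threshold 432 kg). In-quota: 432 kg at 3.5%; over-quota: 246 kg at 32.5%.
Pro-rata value split: in-quota = £167,065.98 × 432/678 = £106,449.12; over-quota = £167,065.98 − £106,449.12 = £60,616.86.
In-quota duty = £106,449.12 × 3.5% = £3,725.72. Over-quota duty = £60,616.86 × 32.5% = £19,700.48.
Line duty = £3,725.72 + £19,700.48 = £23,426.20.

£23,426.20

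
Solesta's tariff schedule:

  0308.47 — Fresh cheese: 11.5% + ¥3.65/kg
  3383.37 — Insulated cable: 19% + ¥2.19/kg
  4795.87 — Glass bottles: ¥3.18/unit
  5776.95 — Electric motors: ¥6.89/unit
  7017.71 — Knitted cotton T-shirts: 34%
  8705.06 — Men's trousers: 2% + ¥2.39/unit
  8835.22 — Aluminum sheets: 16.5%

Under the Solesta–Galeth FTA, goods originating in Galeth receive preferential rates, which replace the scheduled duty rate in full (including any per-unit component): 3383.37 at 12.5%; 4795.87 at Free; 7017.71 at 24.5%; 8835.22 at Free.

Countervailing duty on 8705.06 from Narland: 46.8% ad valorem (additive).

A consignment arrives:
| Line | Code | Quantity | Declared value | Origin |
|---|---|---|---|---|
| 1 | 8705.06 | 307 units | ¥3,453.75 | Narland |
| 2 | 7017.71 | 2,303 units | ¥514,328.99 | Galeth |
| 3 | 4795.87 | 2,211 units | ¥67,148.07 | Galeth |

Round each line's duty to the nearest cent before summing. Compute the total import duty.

Line 1 (8705.06, Narland, 307 units, ¥3,453.75):
Base rate for 8705.06 is 2% + ¥2.39/unit.
Additional duty on 8705.06 from Narland: +46.8%. Applied ad valorem rate: 2% + 46.8% = 48.8%.
Duty = ¥3,453.75 × 48.8% + 307 × ¥2.39 = ¥2,419.16.
Line 2 (7017.71, Galeth, 2,303 units, ¥514,328.99):
Base rate for 7017.71 is 34%.
Origin Galeth qualifies under the Solesta–Galeth agreement and 7017.71 is covered: preferential rate 24.5% applies instead.
Duty = ¥514,328.99 × 24.5% = ¥126,010.60.
Line 3 (4795.87, Galeth, 2,211 units, ¥67,148.07):
Base rate for 4795.87 is ¥3.18/unit.
Origin Galeth qualifies under the Solesta–Galeth agreement and 4795.87 is covered: preferential rate Free applies instead.
Duty = ¥67,148.07 × 0% = ¥0.00.
Total = ¥2,419.16 + ¥126,010.60 + ¥0.00 = ¥128,429.76.

¥128,429.76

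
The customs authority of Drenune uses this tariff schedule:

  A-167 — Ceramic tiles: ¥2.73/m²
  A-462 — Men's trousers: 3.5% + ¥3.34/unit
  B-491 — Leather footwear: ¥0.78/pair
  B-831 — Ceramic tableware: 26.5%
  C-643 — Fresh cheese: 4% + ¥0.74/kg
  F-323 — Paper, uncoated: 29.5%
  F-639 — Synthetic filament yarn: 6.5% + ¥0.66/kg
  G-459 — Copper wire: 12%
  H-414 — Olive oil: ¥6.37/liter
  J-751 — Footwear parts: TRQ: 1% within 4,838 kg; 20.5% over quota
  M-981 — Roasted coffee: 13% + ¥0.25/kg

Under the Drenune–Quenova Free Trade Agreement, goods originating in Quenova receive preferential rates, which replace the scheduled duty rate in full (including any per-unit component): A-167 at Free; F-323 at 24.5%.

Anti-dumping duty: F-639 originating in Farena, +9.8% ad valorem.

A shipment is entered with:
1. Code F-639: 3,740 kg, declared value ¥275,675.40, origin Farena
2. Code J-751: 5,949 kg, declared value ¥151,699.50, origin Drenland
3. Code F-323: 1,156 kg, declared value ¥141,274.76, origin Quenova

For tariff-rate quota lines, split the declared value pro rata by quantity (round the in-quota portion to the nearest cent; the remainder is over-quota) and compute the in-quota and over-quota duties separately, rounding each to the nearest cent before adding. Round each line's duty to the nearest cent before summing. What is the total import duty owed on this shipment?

¥89,057.25

Line 1 (F-639, Farena, 3,740 kg, ¥275,675.40):
Base rate for F-639 is 6.5% + ¥0.66/kg.
Additional duty on F-639 from Farena: +9.8%. Applied ad valorem rate: 6.5% + 9.8% = 16.3%.
Duty = ¥275,675.40 × 16.3% + 3,740 × ¥0.66 = ¥47,403.49.
Line 2 (J-751, Drenland, 5,949 kg, ¥151,699.50):
Code J-751 is under a tariff-rate quota (threshold 4,838 kg). In-quota: 4,838 kg at 1%; over-quota: 1,111 kg at 20.5%.
Pro-rata value split: in-quota = ¥151,699.50 × 4,838/5,949 = ¥123,369.00; over-quota = ¥151,699.50 − ¥123,369.00 = ¥28,330.50.
In-quota duty = ¥123,369.00 × 1% = ¥1,233.69. Over-quota duty = ¥28,330.50 × 20.5% = ¥5,807.75.
Line duty = ¥1,233.69 + ¥5,807.75 = ¥7,041.44.
Line 3 (F-323, Quenova, 1,156 kg, ¥141,274.76):
Base rate for F-323 is 29.5%.
Origin Quenova qualifies under the Drenune–Quenova agreement and F-323 is covered: preferential rate 24.5% applies instead.
Duty = ¥141,274.76 × 24.5% = ¥34,612.32.
Total = ¥47,403.49 + ¥7,041.44 + ¥34,612.32 = ¥89,057.25.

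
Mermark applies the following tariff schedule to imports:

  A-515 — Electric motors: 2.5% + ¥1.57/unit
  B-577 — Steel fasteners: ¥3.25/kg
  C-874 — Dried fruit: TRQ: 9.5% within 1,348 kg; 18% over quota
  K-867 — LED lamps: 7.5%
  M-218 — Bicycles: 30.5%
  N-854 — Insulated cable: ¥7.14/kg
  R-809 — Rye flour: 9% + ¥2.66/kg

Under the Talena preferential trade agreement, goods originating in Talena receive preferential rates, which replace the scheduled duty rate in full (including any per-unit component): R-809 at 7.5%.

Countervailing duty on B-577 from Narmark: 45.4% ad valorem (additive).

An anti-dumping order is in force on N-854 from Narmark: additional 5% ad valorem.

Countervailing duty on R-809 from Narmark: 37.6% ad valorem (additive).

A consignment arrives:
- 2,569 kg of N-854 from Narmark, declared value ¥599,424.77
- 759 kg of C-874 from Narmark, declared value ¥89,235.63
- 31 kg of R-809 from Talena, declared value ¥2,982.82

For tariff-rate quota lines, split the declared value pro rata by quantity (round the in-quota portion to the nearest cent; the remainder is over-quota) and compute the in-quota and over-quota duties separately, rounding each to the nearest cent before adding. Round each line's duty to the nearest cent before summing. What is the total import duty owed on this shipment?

¥57,014.99

Line 1 (N-854, Narmark, 2,569 kg, ¥599,424.77):
Base rate for N-854 is ¥7.14/kg.
Additional duty on N-854 from Narmark: +5% ad valorem. Applied ad valorem rate = 5%.
Duty = ¥599,424.77 × 5% + 2,569 × ¥7.14 = ¥48,313.90.
Line 2 (C-874, Narmark, 759 kg, ¥89,235.63):
Code C-874 is under a tariff-rate quota (threshold 1,348 kg). Quantity 759 kg is within the quota, so the in-quota rate 9.5% applies to the full value.
Duty = ¥89,235.63 × 9.5% = ¥8,477.38.
Line 3 (R-809, Talena, 31 kg, ¥2,982.82):
Base rate for R-809 is 9% + ¥2.66/kg.
Origin Talena qualifies under the Mermark–Talena agreement and R-809 is covered: preferential rate 7.5% applies instead.
The additional-duty order on R-809 targets Narmark, not Talena; it does not apply.
Duty = ¥2,982.82 × 7.5% = ¥223.71.
Total = ¥48,313.90 + ¥8,477.38 + ¥223.71 = ¥57,014.99.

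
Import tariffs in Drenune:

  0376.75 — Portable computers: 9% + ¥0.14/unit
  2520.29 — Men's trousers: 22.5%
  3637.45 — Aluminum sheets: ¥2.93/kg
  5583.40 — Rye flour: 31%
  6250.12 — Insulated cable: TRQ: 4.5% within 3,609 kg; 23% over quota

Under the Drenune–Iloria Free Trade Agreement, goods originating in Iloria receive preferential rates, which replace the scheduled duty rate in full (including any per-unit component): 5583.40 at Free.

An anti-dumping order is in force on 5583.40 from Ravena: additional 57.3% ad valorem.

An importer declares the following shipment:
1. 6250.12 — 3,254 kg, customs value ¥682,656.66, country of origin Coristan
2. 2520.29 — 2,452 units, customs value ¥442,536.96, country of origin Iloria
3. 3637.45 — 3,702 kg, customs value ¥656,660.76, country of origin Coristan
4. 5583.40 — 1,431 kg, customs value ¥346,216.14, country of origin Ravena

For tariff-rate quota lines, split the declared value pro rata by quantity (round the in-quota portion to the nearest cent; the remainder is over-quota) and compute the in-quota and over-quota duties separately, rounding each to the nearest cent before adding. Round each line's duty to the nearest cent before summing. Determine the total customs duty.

Line 1 (6250.12, Coristan, 3,254 kg, ¥682,656.66):
Code 6250.12 is under a tariff-rate quota (threshold 3,609 kg). Quantity 3,254 kg is within the quota, so the in-quota rate 4.5% applies to the full value.
Duty = ¥682,656.66 × 4.5% = ¥30,719.55.
Line 2 (2520.29, Iloria, 2,452 units, ¥442,536.96):
Base rate for 2520.29 is 22.5%.
Origin Iloria is the FTA partner but 2520.29 is not on the preference list; base rate stands.
Duty = ¥442,536.96 × 22.5% = ¥99,570.82.
Line 3 (3637.45, Coristan, 3,702 kg, ¥656,660.76):
Base rate for 3637.45 is ¥2.93/kg.
Duty = 3,702 × ¥2.93 = ¥10,846.86.
Line 4 (5583.40, Ravena, 1,431 kg, ¥346,216.14):
Base rate for 5583.40 is 31%.
5583.40 has an FTA preferential rate, but origin Ravena is not Iloria; base rate stands.
Additional duty on 5583.40 from Ravena: +57.3%. Applied ad valorem rate: 31% + 57.3% = 88.3%.
Duty = ¥346,216.14 × 88.3% = ¥305,708.85.
Total = ¥30,719.55 + ¥99,570.82 + ¥10,846.86 + ¥305,708.85 = ¥446,846.08.

¥446,846.08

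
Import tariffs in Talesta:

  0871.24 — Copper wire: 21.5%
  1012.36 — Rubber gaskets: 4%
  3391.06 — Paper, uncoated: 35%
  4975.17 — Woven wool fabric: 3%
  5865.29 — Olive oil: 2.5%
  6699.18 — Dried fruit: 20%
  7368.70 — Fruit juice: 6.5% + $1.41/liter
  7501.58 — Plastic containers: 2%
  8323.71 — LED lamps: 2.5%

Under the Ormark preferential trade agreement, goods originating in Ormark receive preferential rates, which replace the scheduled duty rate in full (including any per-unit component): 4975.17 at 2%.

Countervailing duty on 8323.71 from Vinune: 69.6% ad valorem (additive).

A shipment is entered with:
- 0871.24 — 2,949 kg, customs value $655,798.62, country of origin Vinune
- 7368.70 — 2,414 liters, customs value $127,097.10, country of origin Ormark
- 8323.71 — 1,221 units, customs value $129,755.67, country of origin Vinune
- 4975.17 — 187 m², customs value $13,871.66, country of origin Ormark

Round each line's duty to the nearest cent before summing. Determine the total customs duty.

Line 1 (0871.24, Vinune, 2,949 kg, $655,798.62):
Base rate for 0871.24 is 21.5%.
Duty = $655,798.62 × 21.5% = $140,996.70.
Line 2 (7368.70, Ormark, 2,414 liters, $127,097.10):
Base rate for 7368.70 is 6.5% + $1.41/liter.
Origin Ormark is the FTA partner but 7368.70 is not on the preference list; base rate stands.
Duty = $127,097.10 × 6.5% + 2,414 × $1.41 = $11,665.05.
Line 3 (8323.71, Vinune, 1,221 units, $129,755.67):
Base rate for 8323.71 is 2.5%.
Additional duty on 8323.71 from Vinune: +69.6%. Applied ad valorem rate: 2.5% + 69.6% = 72.1%.
Duty = $129,755.67 × 72.1% = $93,553.84.
Line 4 (4975.17, Ormark, 187 m², $13,871.66):
Base rate for 4975.17 is 3%.
Origin Ormark qualifies under the Talesta–Ormark agreement and 4975.17 is covered: preferential rate 2% applies instead.
Duty = $13,871.66 × 2% = $277.43.
Total = $140,996.70 + $11,665.05 + $93,553.84 + $277.43 = $246,493.02.

$246,493.02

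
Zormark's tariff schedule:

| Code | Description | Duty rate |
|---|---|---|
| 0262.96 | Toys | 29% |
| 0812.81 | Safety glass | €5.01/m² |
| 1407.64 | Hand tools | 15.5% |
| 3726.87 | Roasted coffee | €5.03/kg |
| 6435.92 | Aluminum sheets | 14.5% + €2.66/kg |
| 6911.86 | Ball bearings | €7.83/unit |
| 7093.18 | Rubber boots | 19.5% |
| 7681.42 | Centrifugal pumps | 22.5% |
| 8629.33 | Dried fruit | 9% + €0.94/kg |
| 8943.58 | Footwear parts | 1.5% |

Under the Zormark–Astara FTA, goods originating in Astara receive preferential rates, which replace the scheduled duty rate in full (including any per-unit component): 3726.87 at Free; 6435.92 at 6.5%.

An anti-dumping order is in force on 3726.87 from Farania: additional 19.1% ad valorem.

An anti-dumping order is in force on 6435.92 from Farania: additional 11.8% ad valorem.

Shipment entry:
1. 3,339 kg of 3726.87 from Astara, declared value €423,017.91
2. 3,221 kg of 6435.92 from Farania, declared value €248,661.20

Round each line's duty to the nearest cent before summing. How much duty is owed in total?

€73,965.76

Line 1 (3726.87, Astara, 3,339 kg, €423,017.91):
Base rate for 3726.87 is €5.03/kg.
Origin Astara qualifies under the Zormark–Astara agreement and 3726.87 is covered: preferential rate Free applies instead.
The additional-duty order on 3726.87 targets Farania, not Astara; it does not apply.
Duty = €423,017.91 × 0% = €0.00.
Line 2 (6435.92, Farania, 3,221 kg, €248,661.20):
Base rate for 6435.92 is 14.5% + €2.66/kg.
6435.92 has an FTA preferential rate, but origin Farania is not Astara; base rate stands.
Additional duty on 6435.92 from Farania: +11.8%. Applied ad valorem rate: 14.5% + 11.8% = 26.3%.
Duty = €248,661.20 × 26.3% + 3,221 × €2.66 = €73,965.76.
Total = €0.00 + €73,965.76 = €73,965.76.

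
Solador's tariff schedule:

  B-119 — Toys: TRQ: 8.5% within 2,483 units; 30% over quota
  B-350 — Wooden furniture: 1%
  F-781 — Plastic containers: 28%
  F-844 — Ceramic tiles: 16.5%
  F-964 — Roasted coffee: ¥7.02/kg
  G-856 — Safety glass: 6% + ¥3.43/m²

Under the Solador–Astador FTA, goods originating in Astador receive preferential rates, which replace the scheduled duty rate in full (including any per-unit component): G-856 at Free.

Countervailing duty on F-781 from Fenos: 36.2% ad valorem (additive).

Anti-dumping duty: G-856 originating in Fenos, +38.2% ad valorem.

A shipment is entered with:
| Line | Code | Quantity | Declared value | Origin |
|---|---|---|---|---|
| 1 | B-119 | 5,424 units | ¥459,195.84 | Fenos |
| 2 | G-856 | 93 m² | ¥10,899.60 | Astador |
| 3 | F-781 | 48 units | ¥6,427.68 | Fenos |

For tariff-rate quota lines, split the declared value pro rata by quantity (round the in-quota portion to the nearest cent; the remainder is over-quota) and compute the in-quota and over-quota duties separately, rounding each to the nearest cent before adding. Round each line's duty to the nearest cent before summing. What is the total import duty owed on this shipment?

Line 1 (B-119, Fenos, 5,424 units, ¥459,195.84):
Code B-119 is under a tariff-rate quota (threshold 2,483 units). In-quota: 2,483 units at 8.5%; over-quota: 2,941 units at 30%.
Pro-rata value split: in-quota = ¥459,195.84 × 2,483/5,424 = ¥210,210.78; over-quota = ¥459,195.84 − ¥210,210.78 = ¥248,985.06.
In-quota duty = ¥210,210.78 × 8.5% = ¥17,867.92. Over-quota duty = ¥248,985.06 × 30% = ¥74,695.52.
Line duty = ¥17,867.92 + ¥74,695.52 = ¥92,563.44.
Line 2 (G-856, Astador, 93 m², ¥10,899.60):
Base rate for G-856 is 6% + ¥3.43/m².
Origin Astador qualifies under the Solador–Astador agreement and G-856 is covered: preferential rate Free applies instead.
The additional-duty order on G-856 targets Fenos, not Astador; it does not apply.
Duty = ¥10,899.60 × 0% = ¥0.00.
Line 3 (F-781, Fenos, 48 units, ¥6,427.68):
Base rate for F-781 is 28%.
Additional duty on F-781 from Fenos: +36.2%. Applied ad valorem rate: 28% + 36.2% = 64.2%.
Duty = ¥6,427.68 × 64.2% = ¥4,126.57.
Total = ¥92,563.44 + ¥0.00 + ¥4,126.57 = ¥96,690.01.

¥96,690.01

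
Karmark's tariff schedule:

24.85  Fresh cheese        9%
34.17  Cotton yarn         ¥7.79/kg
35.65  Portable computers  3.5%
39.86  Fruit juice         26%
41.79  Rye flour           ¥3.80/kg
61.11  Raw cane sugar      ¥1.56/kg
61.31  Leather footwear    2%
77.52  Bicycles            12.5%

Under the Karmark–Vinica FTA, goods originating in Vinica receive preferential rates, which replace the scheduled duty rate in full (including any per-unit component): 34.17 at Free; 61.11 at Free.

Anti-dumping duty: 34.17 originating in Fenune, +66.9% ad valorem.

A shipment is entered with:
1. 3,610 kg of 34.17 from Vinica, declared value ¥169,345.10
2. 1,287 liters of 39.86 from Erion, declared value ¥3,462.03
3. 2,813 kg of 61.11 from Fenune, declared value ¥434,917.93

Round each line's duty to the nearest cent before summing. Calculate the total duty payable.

¥5,288.41

Line 1 (34.17, Vinica, 3,610 kg, ¥169,345.10):
Base rate for 34.17 is ¥7.79/kg.
Origin Vinica qualifies under the Karmark–Vinica agreement and 34.17 is covered: preferential rate Free applies instead.
The additional-duty order on 34.17 targets Fenune, not Vinica; it does not apply.
Duty = ¥169,345.10 × 0% = ¥0.00.
Line 2 (39.86, Erion, 1,287 liters, ¥3,462.03):
Base rate for 39.86 is 26%.
Duty = ¥3,462.03 × 26% = ¥900.13.
Line 3 (61.11, Fenune, 2,813 kg, ¥434,917.93):
Base rate for 61.11 is ¥1.56/kg.
61.11 has an FTA preferential rate, but origin Fenune is not Vinica; base rate stands.
Duty = 2,813 × ¥1.56 = ¥4,388.28.
Total = ¥0.00 + ¥900.13 + ¥4,388.28 = ¥5,288.41.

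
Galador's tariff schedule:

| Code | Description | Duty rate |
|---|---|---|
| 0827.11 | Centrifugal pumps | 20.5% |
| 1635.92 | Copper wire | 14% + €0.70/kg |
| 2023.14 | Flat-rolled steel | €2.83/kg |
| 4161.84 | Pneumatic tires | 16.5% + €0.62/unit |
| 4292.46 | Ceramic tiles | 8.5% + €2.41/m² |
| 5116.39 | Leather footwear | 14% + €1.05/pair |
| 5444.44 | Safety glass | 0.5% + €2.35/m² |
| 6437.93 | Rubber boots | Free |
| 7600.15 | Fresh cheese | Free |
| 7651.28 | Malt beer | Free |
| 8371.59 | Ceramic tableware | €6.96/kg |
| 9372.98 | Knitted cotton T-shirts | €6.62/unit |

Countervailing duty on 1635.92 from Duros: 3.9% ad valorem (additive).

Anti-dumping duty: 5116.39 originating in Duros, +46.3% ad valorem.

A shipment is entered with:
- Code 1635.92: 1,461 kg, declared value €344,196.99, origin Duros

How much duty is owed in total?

Line 1 (1635.92, Duros, 1,461 kg, €344,196.99):
Base rate for 1635.92 is 14% + €0.70/kg.
Additional duty on 1635.92 from Duros: +3.9%. Applied ad valorem rate: 14% + 3.9% = 17.9%.
Duty = €344,196.99 × 17.9% + 1,461 × €0.70 = €62,633.96.

€62,633.96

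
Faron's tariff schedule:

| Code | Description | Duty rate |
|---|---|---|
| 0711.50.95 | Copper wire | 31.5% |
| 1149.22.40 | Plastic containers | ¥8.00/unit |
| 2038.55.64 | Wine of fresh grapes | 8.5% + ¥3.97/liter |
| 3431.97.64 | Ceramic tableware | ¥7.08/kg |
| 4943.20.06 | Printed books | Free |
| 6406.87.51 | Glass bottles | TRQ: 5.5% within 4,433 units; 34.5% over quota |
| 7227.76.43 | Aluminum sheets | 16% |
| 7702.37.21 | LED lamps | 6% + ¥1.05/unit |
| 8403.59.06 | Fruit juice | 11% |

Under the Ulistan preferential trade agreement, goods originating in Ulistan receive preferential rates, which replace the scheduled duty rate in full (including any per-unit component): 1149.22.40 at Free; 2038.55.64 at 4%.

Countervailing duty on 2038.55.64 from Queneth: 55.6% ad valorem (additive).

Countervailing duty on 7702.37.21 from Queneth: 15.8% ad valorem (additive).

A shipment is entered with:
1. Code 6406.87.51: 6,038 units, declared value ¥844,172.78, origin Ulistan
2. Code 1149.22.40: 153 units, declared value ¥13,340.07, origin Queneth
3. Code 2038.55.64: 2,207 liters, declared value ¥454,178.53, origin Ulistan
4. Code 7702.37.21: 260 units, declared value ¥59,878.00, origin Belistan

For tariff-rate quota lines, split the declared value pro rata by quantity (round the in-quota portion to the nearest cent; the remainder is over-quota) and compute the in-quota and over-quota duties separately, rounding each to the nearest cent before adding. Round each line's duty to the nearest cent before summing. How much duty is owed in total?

Line 1 (6406.87.51, Ulistan, 6,038 units, ¥844,172.78):
Code 6406.87.51 is under a tariff-rate quota (threshold 4,433 units). In-quota: 4,433 units at 5.5%; over-quota: 1,605 units at 34.5%.
Pro-rata value split: in-quota = ¥844,172.78 × 4,433/6,038 = ¥619,777.73; over-quota = ¥844,172.78 − ¥619,777.73 = ¥224,395.05.
In-quota duty = ¥619,777.73 × 5.5% = ¥34,087.78. Over-quota duty = ¥224,395.05 × 34.5% = ¥77,416.29.
Line duty = ¥34,087.78 + ¥77,416.29 = ¥111,504.07.
Line 2 (1149.22.40, Queneth, 153 units, ¥13,340.07):
Base rate for 1149.22.40 is ¥8.00/unit.
1149.22.40 has an FTA preferential rate, but origin Queneth is not Ulistan; base rate stands.
Duty = 153 × ¥8.00 = ¥1,224.00.
Line 3 (2038.55.64, Ulistan, 2,207 liters, ¥454,178.53):
Base rate for 2038.55.64 is 8.5% + ¥3.97/liter.
Origin Ulistan qualifies under the Faron–Ulistan agreement and 2038.55.64 is covered: preferential rate 4% applies instead.
The additional-duty order on 2038.55.64 targets Queneth, not Ulistan; it does not apply.
Duty = ¥454,178.53 × 4% = ¥18,167.14.
Line 4 (7702.37.21, Belistan, 260 units, ¥59,878.00):
Base rate for 7702.37.21 is 6% + ¥1.05/unit.
The additional-duty order on 7702.37.21 targets Queneth, not Belistan; it does not apply.
Duty = ¥59,878.00 × 6% + 260 × ¥1.05 = ¥3,865.68.
Total = ¥111,504.07 + ¥1,224.00 + ¥18,167.14 + ¥3,865.68 = ¥134,760.89.

¥134,760.89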